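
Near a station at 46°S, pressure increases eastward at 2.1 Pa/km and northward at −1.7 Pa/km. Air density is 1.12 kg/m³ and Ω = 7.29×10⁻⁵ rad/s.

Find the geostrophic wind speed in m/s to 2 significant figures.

23 m/s

Coriolis parameter at 46°S:
f = 2Ω sin φ = 2 × 7.29×10⁻⁵ × sin 46° = 1.05×10⁻⁴ s⁻¹
In the Southern Hemisphere f is negative: f = −1.05×10⁻⁴ s⁻¹.
Component geostrophic relations (x east, y north):
u_g = −(1/(fρ)) ∂P/∂y,  v_g = (1/(fρ)) ∂P/∂x
u_g = −(−1.7×10⁻³)/(−1.05×10⁻⁴ × 1.12) = −14.5 m/s;  v_g = (2.1×10⁻³)/(−1.05×10⁻⁴ × 1.12) = −17.9 m/s
|V_g| = √(u_g² + v_g²) = 23.0 m/s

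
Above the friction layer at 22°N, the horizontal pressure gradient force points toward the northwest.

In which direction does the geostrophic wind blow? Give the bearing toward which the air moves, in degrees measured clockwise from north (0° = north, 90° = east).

045°

The pressure-gradient force points toward the northwest (bearing 315°).
Geostrophic balance: in the Northern Hemisphere the Coriolis force deflects motion to the right, so the geostrophic wind blows 90° to the right of the pressure-gradient force (low pressure on the left).
Rotating 315° by 90° clockwise gives 045° — the wind blows toward the northeast.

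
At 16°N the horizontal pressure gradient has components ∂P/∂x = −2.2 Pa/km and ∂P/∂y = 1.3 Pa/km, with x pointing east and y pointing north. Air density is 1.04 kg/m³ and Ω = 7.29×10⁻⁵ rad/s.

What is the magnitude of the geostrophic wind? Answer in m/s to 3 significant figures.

Coriolis parameter at 16°N:
f = 2Ω sin φ = 2 × 7.29×10⁻⁵ × sin 16° = 4.02×10⁻⁵ s⁻¹
Component geostrophic relations (x east, y north):
u_g = −(1/(fρ)) ∂P/∂y,  v_g = (1/(fρ)) ∂P/∂x
u_g = −(1.3×10⁻³)/(4.02×10⁻⁵ × 1.04) = −31.1 m/s;  v_g = (−2.2×10⁻³)/(4.02×10⁻⁵ × 1.04) = −52.6 m/s
|V_g| = √(u_g² + v_g²) = 61.1 m/s

61.1 m/s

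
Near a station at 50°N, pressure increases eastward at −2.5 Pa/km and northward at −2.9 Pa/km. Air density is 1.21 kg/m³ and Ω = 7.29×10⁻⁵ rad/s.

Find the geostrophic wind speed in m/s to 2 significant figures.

Coriolis parameter at 50°N:
f = 2Ω sin φ = 2 × 7.29×10⁻⁵ × sin 50° = 1.12×10⁻⁴ s⁻¹
Component geostrophic relations (x east, y north):
u_g = −(1/(fρ)) ∂P/∂y,  v_g = (1/(fρ)) ∂P/∂x
u_g = −(−2.9×10⁻³)/(1.12×10⁻⁴ × 1.21) = 21.5 m/s;  v_g = (−2.5×10⁻³)/(1.12×10⁻⁴ × 1.21) = −18.5 m/s
|V_g| = √(u_g² + v_g²) = 28.3 m/s

28 m/s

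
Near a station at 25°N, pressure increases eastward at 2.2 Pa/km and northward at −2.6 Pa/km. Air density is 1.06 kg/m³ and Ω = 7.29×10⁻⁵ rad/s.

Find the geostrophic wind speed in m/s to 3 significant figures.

52.1 m/s

Coriolis parameter at 25°N:
f = 2Ω sin φ = 2 × 7.29×10⁻⁵ × sin 25° = 6.16×10⁻⁵ s⁻¹
Component geostrophic relations (x east, y north):
u_g = −(1/(fρ)) ∂P/∂y,  v_g = (1/(fρ)) ∂P/∂x
u_g = −(−2.6×10⁻³)/(6.16×10⁻⁵ × 1.06) = 39.8 m/s;  v_g = (2.2×10⁻³)/(6.16×10⁻⁵ × 1.06) = 33.7 m/s
|V_g| = √(u_g² + v_g²) = 52.1 m/s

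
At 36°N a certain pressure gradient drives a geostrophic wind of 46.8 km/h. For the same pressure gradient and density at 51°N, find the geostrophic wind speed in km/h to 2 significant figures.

With the same pressure gradient and density, V_g ∝ 1/f ∝ 1/sin φ.
V₂ = V₁ · sin φ₁ / sin φ₂ = 46.8 × sin 36° / sin 51°
V₂ = 46.8 × 0.5878/0.7771 = 35 km/h

35 km/h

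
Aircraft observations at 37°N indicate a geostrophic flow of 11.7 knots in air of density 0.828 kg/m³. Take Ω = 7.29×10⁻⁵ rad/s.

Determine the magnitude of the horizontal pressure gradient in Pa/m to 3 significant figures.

Coriolis parameter at 37°N:
f = 2Ω sin φ = 2 × 7.29×10⁻⁵ × sin 37° = 8.77×10⁻⁵ s⁻¹
Wind speed in SI: 11.7 knots = 6.02 m/s
Geostrophic balance rearranged: |∂P/∂n| = f ρ V_g
|∂P/∂n| = 8.77×10⁻⁵ × 0.828 × 6.02 = 4.37×10⁻⁴ Pa/m

4.37×10⁻⁴ Pa/m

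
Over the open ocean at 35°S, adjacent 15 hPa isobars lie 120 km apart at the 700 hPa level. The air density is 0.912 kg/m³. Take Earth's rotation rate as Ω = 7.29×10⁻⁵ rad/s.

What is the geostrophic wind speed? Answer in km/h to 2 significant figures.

Coriolis parameter at 35°S:
f = 2Ω sin φ = 2 × 7.29×10⁻⁵ × sin 35° = 8.36×10⁻⁵ s⁻¹
Pressure gradient: |∂P/∂n| = 1500 Pa / 120000 m = 1.25×10⁻² Pa/m
Geostrophic balance (pressure-gradient force = Coriolis force):
V_g = (1/(fρ)) |∂P/∂n| = 1.25×10⁻² / (8.36×10⁻⁵ × 0.912) = 164 m/s
Converting: 164 m/s × 3.6 = 590 km/h

590 km/h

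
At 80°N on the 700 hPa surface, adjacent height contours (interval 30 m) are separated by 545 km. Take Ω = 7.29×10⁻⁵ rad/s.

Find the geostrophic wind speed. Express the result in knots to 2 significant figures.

7.3 knots

Coriolis parameter at 80°N:
f = 2Ω sin φ = 2 × 7.29×10⁻⁵ × sin 80° = 1.44×10⁻⁴ s⁻¹
Height gradient: |∂Z/∂n| = 30 m / 545000 m = 5.50×10⁻⁵
On a pressure surface, geostrophic balance gives V_g = (g/f)|∂Z/∂n|:
V_g = 9.81 × 5.50×10⁻⁵ / 1.44×10⁻⁴ = 3.76 m/s
Converting: 3.76 m/s × 1.944 = 7.3 knots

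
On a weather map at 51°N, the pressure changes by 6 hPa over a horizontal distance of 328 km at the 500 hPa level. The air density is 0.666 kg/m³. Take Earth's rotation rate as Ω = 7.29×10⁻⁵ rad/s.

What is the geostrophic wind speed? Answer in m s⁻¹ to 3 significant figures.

Coriolis parameter at 51°N:
f = 2Ω sin φ = 2 × 7.29×10⁻⁵ × sin 51° = 1.13×10⁻⁴ s⁻¹
Pressure gradient: |∂P/∂n| = 600 Pa / 328000 m = 1.83×10⁻³ Pa/m
Geostrophic balance (pressure-gradient force = Coriolis force):
V_g = (1/(fρ)) |∂P/∂n| = 1.83×10⁻³ / (1.13×10⁻⁴ × 0.666) = 24.2 m/s

24.2 m s⁻¹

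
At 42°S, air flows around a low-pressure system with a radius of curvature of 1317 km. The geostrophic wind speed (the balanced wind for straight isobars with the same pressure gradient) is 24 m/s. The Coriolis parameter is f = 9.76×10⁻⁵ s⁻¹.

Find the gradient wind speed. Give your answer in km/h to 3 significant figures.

Around a low, centrifugal force acts outward with Coriolis, so pressure-gradient force balances both:
(1/ρ)|∂P/∂n| = fV + V²/R  →  V² + fR·V − fR·V_g = 0
With fR = 9.76×10⁻⁵ × 1317×10³ m = 129 m/s:
V = [−fR + √((fR)² + 4 fR V_g)]/2 = [−129 + √(129² + 4×129×24)]/2 = 20.7 m/s
Subgeostrophic (V < V_g = 24 m/s), as expected around a low.
Converting: 20.7 m/s × 3.6 = 74.4 km/h

74.4 km/h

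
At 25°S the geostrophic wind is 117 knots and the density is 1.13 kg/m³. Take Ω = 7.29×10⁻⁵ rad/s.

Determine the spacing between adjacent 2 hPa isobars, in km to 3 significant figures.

47.7 km

Coriolis parameter at 25°S:
f = 2Ω sin φ = 2 × 7.29×10⁻⁵ × sin 25° = 6.16×10⁻⁵ s⁻¹
Wind speed in SI: 117 knots = 60.2 m/s
Geostrophic balance rearranged: |∂P/∂n| = f ρ V_g
|∂P/∂n| = 6.16×10⁻⁵ × 1.13 × 60.2 = 4.19×10⁻³ Pa/m
Isobar spacing: Δn = ΔP/|∂P/∂n| = 200 Pa / 4.19×10⁻³ Pa/m = 47722 m ≈ 47.7 km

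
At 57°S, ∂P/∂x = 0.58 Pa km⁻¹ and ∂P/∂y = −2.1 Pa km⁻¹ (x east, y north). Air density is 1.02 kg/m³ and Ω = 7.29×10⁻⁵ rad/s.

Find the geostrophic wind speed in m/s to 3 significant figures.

17.5 m/s

Coriolis parameter at 57°S:
f = 2Ω sin φ = 2 × 7.29×10⁻⁵ × sin 57° = 1.22×10⁻⁴ s⁻¹
In the Southern Hemisphere f is negative: f = −1.22×10⁻⁴ s⁻¹.
Component geostrophic relations (x east, y north):
u_g = −(1/(fρ)) ∂P/∂y,  v_g = (1/(fρ)) ∂P/∂x
u_g = −(−2.1×10⁻³)/(−1.22×10⁻⁴ × 1.02) = −16.8 m/s;  v_g = (0.58×10⁻³)/(−1.22×10⁻⁴ × 1.02) = −4.65 m/s
|V_g| = √(u_g² + v_g²) = 17.5 m/s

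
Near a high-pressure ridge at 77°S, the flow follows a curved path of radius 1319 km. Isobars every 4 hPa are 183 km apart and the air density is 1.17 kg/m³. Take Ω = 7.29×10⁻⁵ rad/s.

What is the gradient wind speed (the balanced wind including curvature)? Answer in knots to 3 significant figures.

Coriolis parameter at 77°S:
f = 2Ω sin φ = 2 × 7.29×10⁻⁵ × sin 77° = 1.42×10⁻⁴ s⁻¹
Pressure gradient: |∂P/∂n| = 400 Pa / 183000 m = 2.19×10⁻³ Pa/m
Geostrophic speed: V_g = |∂P/∂n|/(fρ) = 2.19×10⁻³/(1.42×10⁻⁴ × 1.17) = 13.2 m/s
Around a high, pressure-gradient force acts outward with centrifugal, so Coriolis balances both:
fV = (1/ρ)|∂P/∂n| + V²/R  →  V² − fR·V + fR·V_g = 0
With fR = 1.42×10⁻⁴ × 1319×10³ m = 187 m/s:
V = [fR − √((fR)² − 4 fR V_g)]/2 = [187 − √(187² − 4×187×13.2)]/2 = 14.2 m/s
Supergeostrophic (V > V_g = 13.2 m/s), as expected around a high.
Converting: 14.2 m/s × 1.944 = 27.7 knots

27.7 knots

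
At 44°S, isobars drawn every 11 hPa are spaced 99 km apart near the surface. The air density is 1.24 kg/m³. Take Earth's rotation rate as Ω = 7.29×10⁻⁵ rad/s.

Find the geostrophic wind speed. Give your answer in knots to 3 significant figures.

172 knots

Coriolis parameter at 44°S:
f = 2Ω sin φ = 2 × 7.29×10⁻⁵ × sin 44° = 1.01×10⁻⁴ s⁻¹
Pressure gradient: |∂P/∂n| = 1100 Pa / 99000 m = 1.11×10⁻² Pa/m
Geostrophic balance (pressure-gradient force = Coriolis force):
V_g = (1/(fρ)) |∂P/∂n| = 1.11×10⁻² / (1.01×10⁻⁴ × 1.24) = 88.5 m/s
Converting: 88.5 m/s × 1.944 = 172 knots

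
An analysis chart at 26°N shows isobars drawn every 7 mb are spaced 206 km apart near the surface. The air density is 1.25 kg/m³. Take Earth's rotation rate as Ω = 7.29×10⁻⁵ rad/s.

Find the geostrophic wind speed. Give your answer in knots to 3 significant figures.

Coriolis parameter at 26°N:
f = 2Ω sin φ = 2 × 7.29×10⁻⁵ × sin 26° = 6.39×10⁻⁵ s⁻¹
Pressure gradient: |∂P/∂n| = 700 Pa / 206000 m = 3.40×10⁻³ Pa/m
Geostrophic balance (pressure-gradient force = Coriolis force):
V_g = (1/(fρ)) |∂P/∂n| = 3.40×10⁻³ / (6.39×10⁻⁵ × 1.25) = 42.5 m/s
Converting: 42.5 m/s × 1.944 = 82.7 knots

82.7 knots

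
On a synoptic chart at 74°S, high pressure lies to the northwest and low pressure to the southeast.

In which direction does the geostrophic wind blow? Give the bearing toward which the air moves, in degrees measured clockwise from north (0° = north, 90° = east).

045°

The pressure-gradient force points toward the southeast (bearing 135°).
Geostrophic balance: in the Southern Hemisphere the Coriolis force deflects motion to the left, so the geostrophic wind blows 90° to the left of the pressure-gradient force (low pressure on the right).
Rotating 135° by 90° counterclockwise gives 045° — the wind blows toward the northeast.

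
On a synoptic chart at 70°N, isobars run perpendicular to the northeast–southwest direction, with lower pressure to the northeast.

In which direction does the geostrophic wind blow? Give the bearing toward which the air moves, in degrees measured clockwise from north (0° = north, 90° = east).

The pressure-gradient force points toward the northeast (bearing 045°).
Geostrophic balance: in the Northern Hemisphere the Coriolis force deflects motion to the right, so the geostrophic wind blows 90° to the right of the pressure-gradient force (low pressure on the left).
Rotating 045° by 90° clockwise gives 135° — the wind blows toward the southeast.

135°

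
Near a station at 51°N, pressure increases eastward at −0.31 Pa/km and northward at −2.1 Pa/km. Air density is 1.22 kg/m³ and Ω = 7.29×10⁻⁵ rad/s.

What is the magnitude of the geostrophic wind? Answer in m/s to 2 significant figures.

Coriolis parameter at 51°N:
f = 2Ω sin φ = 2 × 7.29×10⁻⁵ × sin 51° = 1.13×10⁻⁴ s⁻¹
Component geostrophic relations (x east, y north):
u_g = −(1/(fρ)) ∂P/∂y,  v_g = (1/(fρ)) ∂P/∂x
u_g = −(−2.1×10⁻³)/(1.13×10⁻⁴ × 1.22) = 15.2 m/s;  v_g = (−0.31×10⁻³)/(1.13×10⁻⁴ × 1.22) = −2.24 m/s
|V_g| = √(u_g² + v_g²) = 15.4 m/s

15 m/s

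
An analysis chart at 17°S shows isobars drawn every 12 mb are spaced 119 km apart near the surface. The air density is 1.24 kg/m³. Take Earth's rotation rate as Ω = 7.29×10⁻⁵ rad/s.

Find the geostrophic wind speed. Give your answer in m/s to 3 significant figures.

191 m/s

Coriolis parameter at 17°S:
f = 2Ω sin φ = 2 × 7.29×10⁻⁵ × sin 17° = 4.26×10⁻⁵ s⁻¹
Pressure gradient: |∂P/∂n| = 1200 Pa / 119000 m = 1.01×10⁻² Pa/m
Geostrophic balance (pressure-gradient force = Coriolis force):
V_g = (1/(fρ)) |∂P/∂n| = 1.01×10⁻² / (4.26×10⁻⁵ × 1.24) = 191 m/s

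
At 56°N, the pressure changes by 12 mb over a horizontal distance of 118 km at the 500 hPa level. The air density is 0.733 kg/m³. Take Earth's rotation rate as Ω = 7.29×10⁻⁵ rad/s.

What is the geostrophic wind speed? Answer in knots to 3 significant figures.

Coriolis parameter at 56°N:
f = 2Ω sin φ = 2 × 7.29×10⁻⁵ × sin 56° = 1.21×10⁻⁴ s⁻¹
Pressure gradient: |∂P/∂n| = 1200 Pa / 118000 m = 1.02×10⁻² Pa/m
Geostrophic balance (pressure-gradient force = Coriolis force):
V_g = (1/(fρ)) |∂P/∂n| = 1.02×10⁻² / (1.21×10⁻⁴ × 0.733) = 115 m/s
Converting: 115 m/s × 1.944 = 223 knots

223 knots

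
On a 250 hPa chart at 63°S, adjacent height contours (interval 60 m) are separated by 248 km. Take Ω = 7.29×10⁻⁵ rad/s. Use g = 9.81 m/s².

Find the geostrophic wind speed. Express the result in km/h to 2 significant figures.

66 km/h

Coriolis parameter at 63°S:
f = 2Ω sin φ = 2 × 7.29×10⁻⁵ × sin 63° = 1.30×10⁻⁴ s⁻¹
Height gradient: |∂Z/∂n| = 60 m / 248000 m = 2.42×10⁻⁴
On a pressure surface, geostrophic balance gives V_g = (g/f)|∂Z/∂n|:
V_g = 9.81 × 2.42×10⁻⁴ / 1.30×10⁻⁴ = 18.3 m/s
Converting: 18.3 m/s × 3.6 = 66 km/h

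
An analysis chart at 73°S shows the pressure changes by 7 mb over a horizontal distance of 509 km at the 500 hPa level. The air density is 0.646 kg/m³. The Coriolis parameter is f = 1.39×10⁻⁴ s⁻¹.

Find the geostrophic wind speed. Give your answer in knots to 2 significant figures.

Pressure gradient: |∂P/∂n| = 700 Pa / 509000 m = 1.38×10⁻³ Pa/m
Geostrophic balance (pressure-gradient force = Coriolis force):
V_g = (1/(fρ)) |∂P/∂n| = 1.38×10⁻³ / (1.39×10⁻⁴ × 0.646) = 15.3 m/s
Converting: 15.3 m/s × 1.944 = 30 knots

30 knots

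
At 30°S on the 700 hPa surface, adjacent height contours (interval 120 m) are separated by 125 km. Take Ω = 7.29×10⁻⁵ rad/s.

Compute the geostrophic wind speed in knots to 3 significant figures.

Coriolis parameter at 30°S:
f = 2Ω sin φ = 2 × 7.29×10⁻⁵ × sin 30° = 7.29×10⁻⁵ s⁻¹
Height gradient: |∂Z/∂n| = 120 m / 125000 m = 9.60×10⁻⁴
On a pressure surface, geostrophic balance gives V_g = (g/f)|∂Z/∂n|:
V_g = 9.81 × 9.60×10⁻⁴ / 7.29×10⁻⁵ = 129 m/s
Converting: 129 m/s × 1.944 = 251 knots

251 knots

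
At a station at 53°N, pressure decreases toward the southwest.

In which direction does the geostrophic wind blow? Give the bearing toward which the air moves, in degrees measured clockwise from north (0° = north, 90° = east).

The pressure-gradient force points toward the southwest (bearing 225°).
Geostrophic balance: in the Northern Hemisphere the Coriolis force deflects motion to the right, so the geostrophic wind blows 90° to the right of the pressure-gradient force (low pressure on the left).
Rotating 225° by 90° clockwise gives 315° — the wind blows toward the northwest.

315°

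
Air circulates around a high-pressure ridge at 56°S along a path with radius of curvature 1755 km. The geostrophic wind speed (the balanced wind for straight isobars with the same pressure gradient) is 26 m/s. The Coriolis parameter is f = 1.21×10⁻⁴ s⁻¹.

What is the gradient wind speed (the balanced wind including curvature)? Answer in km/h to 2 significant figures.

110 km/h

Around a high, pressure-gradient force acts outward with centrifugal, so Coriolis balances both:
fV = (1/ρ)|∂P/∂n| + V²/R  →  V² − fR·V + fR·V_g = 0
With fR = 1.21×10⁻⁴ × 1755×10³ m = 212 m/s:
V = [fR − √((fR)² − 4 fR V_g)]/2 = [212 − √(212² − 4×212×26)]/2 = 30.3 m/s
Supergeostrophic (V > V_g = 26 m/s), as expected around a high.
Converting: 30.3 m/s × 3.6 = 110 km/h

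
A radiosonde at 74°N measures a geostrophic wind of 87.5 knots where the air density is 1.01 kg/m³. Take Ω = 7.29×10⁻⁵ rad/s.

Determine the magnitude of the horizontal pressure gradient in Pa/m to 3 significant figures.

6.37×10⁻³ Pa/m

Coriolis parameter at 74°N:
f = 2Ω sin φ = 2 × 7.29×10⁻⁵ × sin 74° = 1.40×10⁻⁴ s⁻¹
Wind speed in SI: 87.5 knots = 45.0 m/s
Geostrophic balance rearranged: |∂P/∂n| = f ρ V_g
|∂P/∂n| = 1.40×10⁻⁴ × 1.01 × 45.0 = 6.37×10⁻³ Pa/m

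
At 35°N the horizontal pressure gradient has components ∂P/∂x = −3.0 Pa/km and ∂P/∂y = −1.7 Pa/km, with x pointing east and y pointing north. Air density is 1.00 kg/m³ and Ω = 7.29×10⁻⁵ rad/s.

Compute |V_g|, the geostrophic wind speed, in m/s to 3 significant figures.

Coriolis parameter at 35°N:
f = 2Ω sin φ = 2 × 7.29×10⁻⁵ × sin 35° = 8.36×10⁻⁵ s⁻¹
Component geostrophic relations (x east, y north):
u_g = −(1/(fρ)) ∂P/∂y,  v_g = (1/(fρ)) ∂P/∂x
u_g = −(−1.7×10⁻³)/(8.36×10⁻⁵ × 1.00) = 20.3 m/s;  v_g = (−3.0×10⁻³)/(8.36×10⁻⁵ × 1.00) = −35.9 m/s
|V_g| = √(u_g² + v_g²) = 41.2 m/s

41.2 m/s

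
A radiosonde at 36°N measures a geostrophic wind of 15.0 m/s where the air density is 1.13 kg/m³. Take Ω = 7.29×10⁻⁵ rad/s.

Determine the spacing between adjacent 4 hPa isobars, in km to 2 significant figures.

Coriolis parameter at 36°N:
f = 2Ω sin φ = 2 × 7.29×10⁻⁵ × sin 36° = 8.57×10⁻⁵ s⁻¹
Geostrophic balance rearranged: |∂P/∂n| = f ρ V_g
|∂P/∂n| = 8.57×10⁻⁵ × 1.13 × 15.0 = 1.45×10⁻³ Pa/m
Isobar spacing: Δn = ΔP/|∂P/∂n| = 400 Pa / 1.45×10⁻³ Pa/m = 275368 m ≈ 280 km

280 km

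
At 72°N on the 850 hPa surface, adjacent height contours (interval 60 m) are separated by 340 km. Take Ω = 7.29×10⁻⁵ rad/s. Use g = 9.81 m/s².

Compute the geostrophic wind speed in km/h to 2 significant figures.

Coriolis parameter at 72°N:
f = 2Ω sin φ = 2 × 7.29×10⁻⁵ × sin 72° = 1.39×10⁻⁴ s⁻¹
Height gradient: |∂Z/∂n| = 60 m / 340000 m = 1.76×10⁻⁴
On a pressure surface, geostrophic balance gives V_g = (g/f)|∂Z/∂n|:
V_g = 9.81 × 1.76×10⁻⁴ / 1.39×10⁻⁴ = 12.5 m/s
Converting: 12.5 m/s × 3.6 = 45 km/h

45 km/h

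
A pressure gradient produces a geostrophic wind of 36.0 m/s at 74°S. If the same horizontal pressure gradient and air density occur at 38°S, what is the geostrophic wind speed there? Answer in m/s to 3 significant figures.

With the same pressure gradient and density, V_g ∝ 1/f ∝ 1/sin φ.
V₂ = V₁ · sin φ₁ / sin φ₂ = 36.0 × sin 74° / sin 38°
V₂ = 36.0 × 0.9613/0.6157 = 56.2 m/s

56.2 m/s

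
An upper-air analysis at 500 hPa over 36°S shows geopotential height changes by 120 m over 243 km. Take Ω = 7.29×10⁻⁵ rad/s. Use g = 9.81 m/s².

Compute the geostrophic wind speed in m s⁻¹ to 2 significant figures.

57 m s⁻¹

Coriolis parameter at 36°S:
f = 2Ω sin φ = 2 × 7.29×10⁻⁵ × sin 36° = 8.57×10⁻⁵ s⁻¹
Height gradient: |∂Z/∂n| = 120 m / 243000 m = 4.94×10⁻⁴
On a pressure surface, geostrophic balance gives V_g = (g/f)|∂Z/∂n|:
V_g = 9.81 × 4.94×10⁻⁴ / 8.57×10⁻⁵ = 56.5 m/s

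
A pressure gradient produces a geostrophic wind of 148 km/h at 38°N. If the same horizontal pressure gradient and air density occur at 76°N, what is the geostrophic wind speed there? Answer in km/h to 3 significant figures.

With the same pressure gradient and density, V_g ∝ 1/f ∝ 1/sin φ.
V₂ = V₁ · sin φ₁ / sin φ₂ = 148 × sin 38° / sin 76°
V₂ = 148 × 0.6157/0.9703 = 93.9 km/h

93.9 km/h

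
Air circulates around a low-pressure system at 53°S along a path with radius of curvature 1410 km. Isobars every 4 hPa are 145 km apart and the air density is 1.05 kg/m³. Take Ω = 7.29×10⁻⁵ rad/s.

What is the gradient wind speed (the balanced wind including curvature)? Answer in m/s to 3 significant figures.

20.1 m/s

Coriolis parameter at 53°S:
f = 2Ω sin φ = 2 × 7.29×10⁻⁵ × sin 53° = 1.16×10⁻⁴ s⁻¹
Pressure gradient: |∂P/∂n| = 400 Pa / 145000 m = 2.76×10⁻³ Pa/m
Geostrophic speed: V_g = |∂P/∂n|/(fρ) = 2.76×10⁻³/(1.16×10⁻⁴ × 1.05) = 22.6 m/s
Around a low, centrifugal force acts outward with Coriolis, so pressure-gradient force balances both:
(1/ρ)|∂P/∂n| = fV + V²/R  →  V² + fR·V − fR·V_g = 0
With fR = 1.16×10⁻⁴ × 1410×10³ m = 164 m/s:
V = [−fR + √((fR)² + 4 fR V_g)]/2 = [−164 + √(164² + 4×164×22.6)]/2 = 20.1 m/s
Subgeostrophic (V < V_g = 22.6 m/s), as expected around a low.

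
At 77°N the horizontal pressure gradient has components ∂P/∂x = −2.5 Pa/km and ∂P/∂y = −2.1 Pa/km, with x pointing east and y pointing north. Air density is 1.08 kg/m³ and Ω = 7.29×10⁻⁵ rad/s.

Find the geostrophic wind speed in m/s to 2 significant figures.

Coriolis parameter at 77°N:
f = 2Ω sin φ = 2 × 7.29×10⁻⁵ × sin 77° = 1.42×10⁻⁴ s⁻¹
Component geostrophic relations (x east, y north):
u_g = −(1/(fρ)) ∂P/∂y,  v_g = (1/(fρ)) ∂P/∂x
u_g = −(−2.1×10⁻³)/(1.42×10⁻⁴ × 1.08) = 13.7 m/s;  v_g = (−2.5×10⁻³)/(1.42×10⁻⁴ × 1.08) = −16.3 m/s
|V_g| = √(u_g² + v_g²) = 21.3 m/s

21 m/s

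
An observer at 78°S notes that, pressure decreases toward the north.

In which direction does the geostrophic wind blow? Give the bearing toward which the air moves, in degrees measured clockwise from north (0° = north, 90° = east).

The pressure-gradient force points toward the north (bearing 000°).
Geostrophic balance: in the Southern Hemisphere the Coriolis force deflects motion to the left, so the geostrophic wind blows 90° to the left of the pressure-gradient force (low pressure on the right).
Rotating 000° by 90° counterclockwise gives 270° — the wind blows toward the west.

270°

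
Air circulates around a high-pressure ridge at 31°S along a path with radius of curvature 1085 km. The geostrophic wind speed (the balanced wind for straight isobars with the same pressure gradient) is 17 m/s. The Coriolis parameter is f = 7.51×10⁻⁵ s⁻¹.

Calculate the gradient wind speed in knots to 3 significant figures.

47.0 knots

Around a high, pressure-gradient force acts outward with centrifugal, so Coriolis balances both:
fV = (1/ρ)|∂P/∂n| + V²/R  →  V² − fR·V + fR·V_g = 0
With fR = 7.51×10⁻⁵ × 1085×10³ m = 81.5 m/s:
V = [fR − √((fR)² − 4 fR V_g)]/2 = [81.5 − √(81.5² − 4×81.5×17)]/2 = 24.2 m/s
Supergeostrophic (V > V_g = 17 m/s), as expected around a high.
Converting: 24.2 m/s × 1.944 = 47.0 knots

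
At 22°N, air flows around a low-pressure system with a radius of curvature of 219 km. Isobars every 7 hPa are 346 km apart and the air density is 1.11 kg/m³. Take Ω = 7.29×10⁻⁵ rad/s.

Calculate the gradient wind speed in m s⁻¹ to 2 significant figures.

Coriolis parameter at 22°N:
f = 2Ω sin φ = 2 × 7.29×10⁻⁵ × sin 22° = 5.46×10⁻⁵ s⁻¹
Pressure gradient: |∂P/∂n| = 700 Pa / 346000 m = 2.02×10⁻³ Pa/m
Geostrophic speed: V_g = |∂P/∂n|/(fρ) = 2.02×10⁻³/(5.46×10⁻⁵ × 1.11) = 33.4 m/s
Around a low, centrifugal force acts outward with Coriolis, so pressure-gradient force balances both:
(1/ρ)|∂P/∂n| = fV + V²/R  →  V² + fR·V − fR·V_g = 0
With fR = 5.46×10⁻⁵ × 219×10³ m = 12.0 m/s:
V = [−fR + √((fR)² + 4 fR V_g)]/2 = [−12.0 + √(12.0² + 4×12.0×33.4)]/2 = 14.9 m/s
Subgeostrophic (V < V_g = 33.4 m/s), as expected around a low.

15 m s⁻¹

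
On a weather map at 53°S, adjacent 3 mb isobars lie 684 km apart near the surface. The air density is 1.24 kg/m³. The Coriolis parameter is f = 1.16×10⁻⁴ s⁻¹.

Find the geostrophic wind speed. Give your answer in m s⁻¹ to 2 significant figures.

3.0 m s⁻¹

Pressure gradient: |∂P/∂n| = 300 Pa / 684000 m = 4.39×10⁻⁴ Pa/m
Geostrophic balance (pressure-gradient force = Coriolis force):
V_g = (1/(fρ)) |∂P/∂n| = 4.39×10⁻⁴ / (1.16×10⁻⁴ × 1.24) = 3.05 m/s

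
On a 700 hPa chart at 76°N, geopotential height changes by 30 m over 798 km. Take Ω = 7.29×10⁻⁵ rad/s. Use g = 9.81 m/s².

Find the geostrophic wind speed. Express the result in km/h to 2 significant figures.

Coriolis parameter at 76°N:
f = 2Ω sin φ = 2 × 7.29×10⁻⁵ × sin 76° = 1.41×10⁻⁴ s⁻¹
Height gradient: |∂Z/∂n| = 30 m / 798000 m = 3.76×10⁻⁵
On a pressure surface, geostrophic balance gives V_g = (g/f)|∂Z/∂n|:
V_g = 9.81 × 3.76×10⁻⁵ / 1.41×10⁻⁴ = 2.61 m/s
Converting: 2.61 m/s × 3.6 = 9.4 km/h

9.4 km/h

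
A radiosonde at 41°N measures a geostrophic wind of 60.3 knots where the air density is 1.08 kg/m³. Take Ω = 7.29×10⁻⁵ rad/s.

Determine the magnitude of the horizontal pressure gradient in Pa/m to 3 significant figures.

3.20×10⁻³ Pa/m

Coriolis parameter at 41°N:
f = 2Ω sin φ = 2 × 7.29×10⁻⁵ × sin 41° = 9.57×10⁻⁵ s⁻¹
Wind speed in SI: 60.3 knots = 31.0 m/s
Geostrophic balance rearranged: |∂P/∂n| = f ρ V_g
|∂P/∂n| = 9.57×10⁻⁵ × 1.08 × 31.0 = 3.20×10⁻³ Pa/m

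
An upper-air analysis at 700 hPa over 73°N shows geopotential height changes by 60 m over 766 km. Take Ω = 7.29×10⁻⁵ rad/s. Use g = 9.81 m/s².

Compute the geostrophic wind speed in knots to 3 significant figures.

Coriolis parameter at 73°N:
f = 2Ω sin φ = 2 × 7.29×10⁻⁵ × sin 73° = 1.39×10⁻⁴ s⁻¹
Height gradient: |∂Z/∂n| = 60 m / 766000 m = 7.83×10⁻⁵
On a pressure surface, geostrophic balance gives V_g = (g/f)|∂Z/∂n|:
V_g = 9.81 × 7.83×10⁻⁵ / 1.39×10⁻⁴ = 5.51 m/s
Converting: 5.51 m/s × 1.944 = 10.7 knots

10.7 knots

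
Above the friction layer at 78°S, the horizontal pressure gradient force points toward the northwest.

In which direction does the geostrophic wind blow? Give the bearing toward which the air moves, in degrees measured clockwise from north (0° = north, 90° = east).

225°

The pressure-gradient force points toward the northwest (bearing 315°).
Geostrophic balance: in the Southern Hemisphere the Coriolis force deflects motion to the left, so the geostrophic wind blows 90° to the left of the pressure-gradient force (low pressure on the right).
Rotating 315° by 90° counterclockwise gives 225° — the wind blows toward the southwest.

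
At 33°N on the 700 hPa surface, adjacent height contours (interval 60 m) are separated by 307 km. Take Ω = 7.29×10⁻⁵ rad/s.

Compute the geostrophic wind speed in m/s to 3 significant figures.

Coriolis parameter at 33°N:
f = 2Ω sin φ = 2 × 7.29×10⁻⁵ × sin 33° = 7.94×10⁻⁵ s⁻¹
Height gradient: |∂Z/∂n| = 60 m / 307000 m = 1.95×10⁻⁴
On a pressure surface, geostrophic balance gives V_g = (g/f)|∂Z/∂n|:
V_g = 9.81 × 1.95×10⁻⁴ / 7.94×10⁻⁵ = 24.1 m/s

24.1 m/s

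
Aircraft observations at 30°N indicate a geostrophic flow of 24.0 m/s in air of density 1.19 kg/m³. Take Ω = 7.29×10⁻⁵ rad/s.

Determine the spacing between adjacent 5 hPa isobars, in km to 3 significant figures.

240 km

Coriolis parameter at 30°N:
f = 2Ω sin φ = 2 × 7.29×10⁻⁵ × sin 30° = 7.29×10⁻⁵ s⁻¹
Geostrophic balance rearranged: |∂P/∂n| = f ρ V_g
|∂P/∂n| = 7.29×10⁻⁵ × 1.19 × 24.0 = 2.08×10⁻³ Pa/m
Isobar spacing: Δn = ΔP/|∂P/∂n| = 500 Pa / 2.08×10⁻³ Pa/m = 240151 m ≈ 240 km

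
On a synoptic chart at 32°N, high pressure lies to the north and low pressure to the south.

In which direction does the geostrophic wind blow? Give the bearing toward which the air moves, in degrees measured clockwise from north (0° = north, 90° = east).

The pressure-gradient force points toward the south (bearing 180°).
Geostrophic balance: in the Northern Hemisphere the Coriolis force deflects motion to the right, so the geostrophic wind blows 90° to the right of the pressure-gradient force (low pressure on the left).
Rotating 180° by 90° clockwise gives 270° — the wind blows toward the west.

270°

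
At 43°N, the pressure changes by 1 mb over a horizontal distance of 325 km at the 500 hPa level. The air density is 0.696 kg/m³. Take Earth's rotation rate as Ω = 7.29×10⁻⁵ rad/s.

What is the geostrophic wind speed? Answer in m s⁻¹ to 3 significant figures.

Coriolis parameter at 43°N:
f = 2Ω sin φ = 2 × 7.29×10⁻⁵ × sin 43° = 9.94×10⁻⁵ s⁻¹
Pressure gradient: |∂P/∂n| = 100 Pa / 325000 m = 3.08×10⁻⁴ Pa/m
Geostrophic balance (pressure-gradient force = Coriolis force):
V_g = (1/(fρ)) |∂P/∂n| = 3.08×10⁻⁴ / (9.94×10⁻⁵ × 0.696) = 4.45 m/s

4.45 m s⁻¹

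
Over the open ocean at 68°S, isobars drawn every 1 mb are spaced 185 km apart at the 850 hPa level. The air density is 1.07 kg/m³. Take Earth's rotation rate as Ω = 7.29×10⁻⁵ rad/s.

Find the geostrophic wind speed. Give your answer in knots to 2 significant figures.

7.3 knots

Coriolis parameter at 68°S:
f = 2Ω sin φ = 2 × 7.29×10⁻⁵ × sin 68° = 1.35×10⁻⁴ s⁻¹
Pressure gradient: |∂P/∂n| = 100 Pa / 185000 m = 5.41×10⁻⁴ Pa/m
Geostrophic balance (pressure-gradient force = Coriolis force):
V_g = (1/(fρ)) |∂P/∂n| = 5.41×10⁻⁴ / (1.35×10⁻⁴ × 1.07) = 3.74 m/s
Converting: 3.74 m/s × 1.944 = 7.3 knots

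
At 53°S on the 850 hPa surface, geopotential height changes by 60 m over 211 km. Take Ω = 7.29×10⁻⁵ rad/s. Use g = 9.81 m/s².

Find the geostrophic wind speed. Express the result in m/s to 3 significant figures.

24.0 m/s

Coriolis parameter at 53°S:
f = 2Ω sin φ = 2 × 7.29×10⁻⁵ × sin 53° = 1.16×10⁻⁴ s⁻¹
Height gradient: |∂Z/∂n| = 60 m / 211000 m = 2.84×10⁻⁴
On a pressure surface, geostrophic balance gives V_g = (g/f)|∂Z/∂n|:
V_g = 9.81 × 2.84×10⁻⁴ / 1.16×10⁻⁴ = 24.0 m/s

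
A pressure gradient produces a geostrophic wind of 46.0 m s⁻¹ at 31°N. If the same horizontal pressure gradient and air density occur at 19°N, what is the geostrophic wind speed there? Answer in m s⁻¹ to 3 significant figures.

72.8 m s⁻¹

With the same pressure gradient and density, V_g ∝ 1/f ∝ 1/sin φ.
V₂ = V₁ · sin φ₁ / sin φ₂ = 46.0 × sin 31° / sin 19°
V₂ = 46.0 × 0.5150/0.3256 = 72.8 m s⁻¹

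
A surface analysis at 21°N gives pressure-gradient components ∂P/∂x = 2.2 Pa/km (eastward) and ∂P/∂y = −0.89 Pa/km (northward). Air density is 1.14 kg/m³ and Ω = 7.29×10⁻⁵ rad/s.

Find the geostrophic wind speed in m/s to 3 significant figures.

Coriolis parameter at 21°N:
f = 2Ω sin φ = 2 × 7.29×10⁻⁵ × sin 21° = 5.23×10⁻⁵ s⁻¹
Component geostrophic relations (x east, y north):
u_g = −(1/(fρ)) ∂P/∂y,  v_g = (1/(fρ)) ∂P/∂x
u_g = −(−0.89×10⁻³)/(5.23×10⁻⁵ × 1.14) = 14.9 m/s;  v_g = (2.2×10⁻³)/(5.23×10⁻⁵ × 1.14) = 36.9 m/s
|V_g| = √(u_g² + v_g²) = 39.8 m/s

39.8 m/s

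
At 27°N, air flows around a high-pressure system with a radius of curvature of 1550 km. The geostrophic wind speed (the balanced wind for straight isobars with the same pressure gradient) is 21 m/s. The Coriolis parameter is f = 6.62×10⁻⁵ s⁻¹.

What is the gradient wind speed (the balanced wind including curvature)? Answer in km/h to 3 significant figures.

106 km/h

Around a high, pressure-gradient force acts outward with centrifugal, so Coriolis balances both:
fV = (1/ρ)|∂P/∂n| + V²/R  →  V² − fR·V + fR·V_g = 0
With fR = 6.62×10⁻⁵ × 1550×10³ m = 103 m/s:
V = [fR − √((fR)² − 4 fR V_g)]/2 = [103 − √(103² − 4×103×21)]/2 = 29.5 m/s
Supergeostrophic (V > V_g = 21 m/s), as expected around a high.
Converting: 29.5 m/s × 3.6 = 106 km/h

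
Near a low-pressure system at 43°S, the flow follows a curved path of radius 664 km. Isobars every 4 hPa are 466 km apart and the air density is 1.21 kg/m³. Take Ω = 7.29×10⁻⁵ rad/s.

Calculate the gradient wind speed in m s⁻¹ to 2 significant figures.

Coriolis parameter at 43°S:
f = 2Ω sin φ = 2 × 7.29×10⁻⁵ × sin 43° = 9.94×10⁻⁵ s⁻¹
Pressure gradient: |∂P/∂n| = 400 Pa / 466000 m = 8.58×10⁻⁴ Pa/m
Geostrophic speed: V_g = |∂P/∂n|/(fρ) = 8.58×10⁻⁴/(9.94×10⁻⁵ × 1.21) = 7.13 m/s
Around a low, centrifugal force acts outward with Coriolis, so pressure-gradient force balances both:
(1/ρ)|∂P/∂n| = fV + V²/R  →  V² + fR·V − fR·V_g = 0
With fR = 9.94×10⁻⁵ × 664×10³ m = 66.0 m/s:
V = [−fR + √((fR)² + 4 fR V_g)]/2 = [−66.0 + √(66.0² + 4×66.0×7.13)]/2 = 6.5 m/s
Subgeostrophic (V < V_g = 7.13 m/s), as expected around a low.

6.5 m s⁻¹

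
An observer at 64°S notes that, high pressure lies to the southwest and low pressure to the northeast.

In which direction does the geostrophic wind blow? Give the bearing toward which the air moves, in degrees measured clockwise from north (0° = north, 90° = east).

315°

The pressure-gradient force points toward the northeast (bearing 045°).
Geostrophic balance: in the Southern Hemisphere the Coriolis force deflects motion to the left, so the geostrophic wind blows 90° to the left of the pressure-gradient force (low pressure on the right).
Rotating 045° by 90° counterclockwise gives 315° — the wind blows toward the northwest.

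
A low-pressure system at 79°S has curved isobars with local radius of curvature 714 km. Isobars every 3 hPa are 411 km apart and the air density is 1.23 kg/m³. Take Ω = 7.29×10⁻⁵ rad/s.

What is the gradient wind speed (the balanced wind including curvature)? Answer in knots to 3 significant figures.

7.76 knots

Coriolis parameter at 79°S:
f = 2Ω sin φ = 2 × 7.29×10⁻⁵ × sin 79° = 1.43×10⁻⁴ s⁻¹
Pressure gradient: |∂P/∂n| = 300 Pa / 411000 m = 7.30×10⁻⁴ Pa/m
Geostrophic speed: V_g = |∂P/∂n|/(fρ) = 7.30×10⁻⁴/(1.43×10⁻⁴ × 1.23) = 4.15 m/s
Around a low, centrifugal force acts outward with Coriolis, so pressure-gradient force balances both:
(1/ρ)|∂P/∂n| = fV + V²/R  →  V² + fR·V − fR·V_g = 0
With fR = 1.43×10⁻⁴ × 714×10³ m = 102 m/s:
V = [−fR + √((fR)² + 4 fR V_g)]/2 = [−102 + √(102² + 4×102×4.15)]/2 = 3.99 m/s
Subgeostrophic (V < V_g = 4.15 m/s), as expected around a low.
Converting: 3.99 m/s × 1.944 = 7.76 knots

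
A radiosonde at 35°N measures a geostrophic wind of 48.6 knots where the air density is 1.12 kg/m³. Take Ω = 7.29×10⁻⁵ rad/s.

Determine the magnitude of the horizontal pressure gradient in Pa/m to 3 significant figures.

Coriolis parameter at 35°N:
f = 2Ω sin φ = 2 × 7.29×10⁻⁵ × sin 35° = 8.36×10⁻⁵ s⁻¹
Wind speed in SI: 48.6 knots = 25.0 m/s
Geostrophic balance rearranged: |∂P/∂n| = f ρ V_g
|∂P/∂n| = 8.36×10⁻⁵ × 1.12 × 25.0 = 2.34×10⁻³ Pa/m

2.34×10⁻³ Pa/m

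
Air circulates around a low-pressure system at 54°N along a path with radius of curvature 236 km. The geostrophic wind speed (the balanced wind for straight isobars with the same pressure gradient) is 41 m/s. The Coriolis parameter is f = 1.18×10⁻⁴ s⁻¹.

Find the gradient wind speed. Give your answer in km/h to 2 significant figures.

Around a low, centrifugal force acts outward with Coriolis, so pressure-gradient force balances both:
(1/ρ)|∂P/∂n| = fV + V²/R  →  V² + fR·V − fR·V_g = 0
With fR = 1.18×10⁻⁴ × 236×10³ m = 27.8 m/s:
V = [−fR + √((fR)² + 4 fR V_g)]/2 = [−27.8 + √(27.8² + 4×27.8×41)]/2 = 22.6 m/s
Subgeostrophic (V < V_g = 41 m/s), as expected around a low.
Converting: 22.6 m/s × 3.6 = 81 km/h

81 km/h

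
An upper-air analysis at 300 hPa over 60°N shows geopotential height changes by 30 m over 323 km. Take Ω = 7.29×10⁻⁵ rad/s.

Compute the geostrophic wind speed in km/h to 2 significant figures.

Coriolis parameter at 60°N:
f = 2Ω sin φ = 2 × 7.29×10⁻⁵ × sin 60° = 1.26×10⁻⁴ s⁻¹
Height gradient: |∂Z/∂n| = 30 m / 323000 m = 9.29×10⁻⁵
On a pressure surface, geostrophic balance gives V_g = (g/f)|∂Z/∂n|:
V_g = 9.81 × 9.29×10⁻⁵ / 1.26×10⁻⁴ = 7.22 m/s
Converting: 7.22 m/s × 3.6 = 26 km/h

26 km/h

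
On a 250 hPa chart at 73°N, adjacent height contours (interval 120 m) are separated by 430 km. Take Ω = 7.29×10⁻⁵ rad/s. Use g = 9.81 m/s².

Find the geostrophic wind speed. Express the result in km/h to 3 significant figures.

70.7 km/h

Coriolis parameter at 73°N:
f = 2Ω sin φ = 2 × 7.29×10⁻⁵ × sin 73° = 1.39×10⁻⁴ s⁻¹
Height gradient: |∂Z/∂n| = 120 m / 430000 m = 2.79×10⁻⁴
On a pressure surface, geostrophic balance gives V_g = (g/f)|∂Z/∂n|:
V_g = 9.81 × 2.79×10⁻⁴ / 1.39×10⁻⁴ = 19.6 m/s
Converting: 19.6 m/s × 3.6 = 70.7 km/h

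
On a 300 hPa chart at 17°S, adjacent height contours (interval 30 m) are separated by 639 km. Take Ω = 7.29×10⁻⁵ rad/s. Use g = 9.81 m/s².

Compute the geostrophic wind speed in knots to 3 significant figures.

Coriolis parameter at 17°S:
f = 2Ω sin φ = 2 × 7.29×10⁻⁵ × sin 17° = 4.26×10⁻⁵ s⁻¹
Height gradient: |∂Z/∂n| = 30 m / 639000 m = 4.69×10⁻⁵
On a pressure surface, geostrophic balance gives V_g = (g/f)|∂Z/∂n|:
V_g = 9.81 × 4.69×10⁻⁵ / 4.26×10⁻⁵ = 10.8 m/s
Converting: 10.8 m/s × 1.944 = 21.0 knots

21.0 knots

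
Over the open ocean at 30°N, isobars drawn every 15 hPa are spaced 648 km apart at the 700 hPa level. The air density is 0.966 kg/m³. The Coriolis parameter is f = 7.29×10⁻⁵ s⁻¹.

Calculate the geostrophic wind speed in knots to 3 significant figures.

Pressure gradient: |∂P/∂n| = 1500 Pa / 648000 m = 2.31×10⁻³ Pa/m
Geostrophic balance (pressure-gradient force = Coriolis force):
V_g = (1/(fρ)) |∂P/∂n| = 2.31×10⁻³ / (7.29×10⁻⁵ × 0.966) = 32.9 m/s
Converting: 32.9 m/s × 1.944 = 63.9 knots

63.9 knots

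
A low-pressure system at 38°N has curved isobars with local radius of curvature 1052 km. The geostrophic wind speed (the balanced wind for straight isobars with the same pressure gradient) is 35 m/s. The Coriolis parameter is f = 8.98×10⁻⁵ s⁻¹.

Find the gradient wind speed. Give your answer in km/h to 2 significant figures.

98 km/h

Around a low, centrifugal force acts outward with Coriolis, so pressure-gradient force balances both:
(1/ρ)|∂P/∂n| = fV + V²/R  →  V² + fR·V − fR·V_g = 0
With fR = 8.98×10⁻⁵ × 1052×10³ m = 94.5 m/s:
V = [−fR + √((fR)² + 4 fR V_g)]/2 = [−94.5 + √(94.5² + 4×94.5×35)]/2 = 27.2 m/s
Subgeostrophic (V < V_g = 35 m/s), as expected around a low.
Converting: 27.2 m/s × 3.6 = 98 km/h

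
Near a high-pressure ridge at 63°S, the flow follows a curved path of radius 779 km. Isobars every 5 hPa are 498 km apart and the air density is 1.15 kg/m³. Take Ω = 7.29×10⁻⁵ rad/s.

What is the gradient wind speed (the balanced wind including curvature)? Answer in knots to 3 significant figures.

Coriolis parameter at 63°S:
f = 2Ω sin φ = 2 × 7.29×10⁻⁵ × sin 63° = 1.30×10⁻⁴ s⁻¹
Pressure gradient: |∂P/∂n| = 500 Pa / 498000 m = 1.00×10⁻³ Pa/m
Geostrophic speed: V_g = |∂P/∂n|/(fρ) = 1.00×10⁻³/(1.30×10⁻⁴ × 1.15) = 6.72 m/s
Around a high, pressure-gradient force acts outward with centrifugal, so Coriolis balances both:
fV = (1/ρ)|∂P/∂n| + V²/R  →  V² − fR·V + fR·V_g = 0
With fR = 1.30×10⁻⁴ × 779×10³ m = 101 m/s:
V = [fR − √((fR)² − 4 fR V_g)]/2 = [101 − √(101² − 4×101×6.72)]/2 = 7.24 m/s
Supergeostrophic (V > V_g = 6.72 m/s), as expected around a high.
Converting: 7.24 m/s × 1.944 = 14.1 knots

14.1 knots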